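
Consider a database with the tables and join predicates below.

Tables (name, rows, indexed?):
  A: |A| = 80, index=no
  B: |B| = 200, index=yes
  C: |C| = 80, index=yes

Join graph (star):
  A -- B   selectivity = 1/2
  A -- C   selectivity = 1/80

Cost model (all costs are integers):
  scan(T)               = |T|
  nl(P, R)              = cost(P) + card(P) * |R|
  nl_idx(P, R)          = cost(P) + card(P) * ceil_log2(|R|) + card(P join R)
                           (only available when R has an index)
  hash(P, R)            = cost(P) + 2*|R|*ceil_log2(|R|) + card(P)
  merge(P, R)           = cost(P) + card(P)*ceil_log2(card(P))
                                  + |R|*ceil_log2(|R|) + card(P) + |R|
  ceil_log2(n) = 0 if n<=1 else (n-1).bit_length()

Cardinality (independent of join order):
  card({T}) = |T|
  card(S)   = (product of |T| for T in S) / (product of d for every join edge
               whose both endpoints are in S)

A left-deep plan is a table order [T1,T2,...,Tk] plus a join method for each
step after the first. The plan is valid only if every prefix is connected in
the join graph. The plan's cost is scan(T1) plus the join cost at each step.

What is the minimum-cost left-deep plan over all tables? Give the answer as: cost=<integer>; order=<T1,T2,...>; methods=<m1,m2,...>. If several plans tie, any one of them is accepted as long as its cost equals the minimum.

cost=3160; order=A,C,B; methods=nl_idx,merge

Selinger DP (subsets sized 1..n):
  {A}: scan cost=80, card=80
  {B}: scan cost=200, card=200
  {C}: scan cost=80, card=80
  {AB}: card=8000; try (A,hash)→1520, (B,merge)→2520, (A,merge)→2640, (B,hash)→3360, (B,nl_idx)→8720, (B,nl)→16080 …(+1); best=1520 via (A,hash)
  {AC}: card=80; try (C,nl_idx)→720, (C,hash)→1280, (A,hash)→1280, (C,merge)→1360, (A,merge)→1360, (C,nl)→6480 …(+1); best=720 via (C,nl_idx)
  {ABC}: card=8000; try (B,merge)→3160, (B,hash)→4000, (B,nl_idx)→9360, (C,hash)→10640, (B,nl)→16720, (C,nl_idx)→65520 …(+2); best=3160 via (B,merge)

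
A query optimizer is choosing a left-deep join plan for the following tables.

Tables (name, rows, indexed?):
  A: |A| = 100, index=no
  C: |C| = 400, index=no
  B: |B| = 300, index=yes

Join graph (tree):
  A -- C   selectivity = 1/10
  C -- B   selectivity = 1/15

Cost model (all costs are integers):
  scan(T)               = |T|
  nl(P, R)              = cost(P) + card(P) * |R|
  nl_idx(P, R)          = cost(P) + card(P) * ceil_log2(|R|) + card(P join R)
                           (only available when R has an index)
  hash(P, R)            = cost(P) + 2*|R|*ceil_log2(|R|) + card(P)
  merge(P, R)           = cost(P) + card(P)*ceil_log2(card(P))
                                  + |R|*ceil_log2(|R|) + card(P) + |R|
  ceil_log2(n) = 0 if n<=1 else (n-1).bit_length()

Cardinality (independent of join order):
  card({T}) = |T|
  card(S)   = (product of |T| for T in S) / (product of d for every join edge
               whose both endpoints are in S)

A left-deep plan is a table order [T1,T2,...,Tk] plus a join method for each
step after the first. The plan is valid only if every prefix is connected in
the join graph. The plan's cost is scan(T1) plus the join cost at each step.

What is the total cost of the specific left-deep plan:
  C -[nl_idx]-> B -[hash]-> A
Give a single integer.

step 1: scan C: cost=400, card=400
step 2: join B via nl_idx
    card(P join B) = 400*300/(15) = 8000
    cost = 400 + 400*9 + 8000 = 12000
step 3: join A via hash
    card(P join A) = 8000*100/(10) = 80000
    cost = 12000 + 2*100*7 + 8000 = 21400

21400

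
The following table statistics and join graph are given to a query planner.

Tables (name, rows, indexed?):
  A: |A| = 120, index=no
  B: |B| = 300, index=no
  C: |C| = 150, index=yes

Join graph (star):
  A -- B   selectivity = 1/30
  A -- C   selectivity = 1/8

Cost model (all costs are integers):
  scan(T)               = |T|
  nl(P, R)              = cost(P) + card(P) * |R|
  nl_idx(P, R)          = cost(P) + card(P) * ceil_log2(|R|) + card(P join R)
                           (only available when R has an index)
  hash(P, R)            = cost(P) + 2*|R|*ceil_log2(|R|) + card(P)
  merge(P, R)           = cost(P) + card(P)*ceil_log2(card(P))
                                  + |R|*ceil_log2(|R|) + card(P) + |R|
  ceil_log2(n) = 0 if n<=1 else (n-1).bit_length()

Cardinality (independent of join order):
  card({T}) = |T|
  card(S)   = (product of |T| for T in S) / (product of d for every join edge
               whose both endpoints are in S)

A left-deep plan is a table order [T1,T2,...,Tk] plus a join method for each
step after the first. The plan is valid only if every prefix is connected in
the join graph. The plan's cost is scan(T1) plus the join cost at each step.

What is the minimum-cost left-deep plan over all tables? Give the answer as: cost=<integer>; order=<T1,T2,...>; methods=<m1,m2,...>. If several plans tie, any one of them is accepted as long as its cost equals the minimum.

cost=5880; order=B,A,C; methods=hash,hash

Selinger DP (subsets sized 1..n):
  {A}: scan cost=120, card=120
  {B}: scan cost=300, card=300
  {C}: scan cost=150, card=150
  {AB}: card=1200; try (A,hash)→2280, (B,merge)→4080, (A,merge)→4260, (B,hash)→5640, (B,nl)→36120, (A,nl)→36300; best=2280 via (A,hash)
  {AC}: card=2250; try (A,hash)→1980, (C,merge)→2430, (A,merge)→2460, (C,hash)→2640, (C,nl_idx)→3330, (C,nl)→18120 …(+1); best=1980 via (A,hash)
  {ABC}: card=22500; try (C,hash)→5880, (B,hash)→9630, (C,merge)→18030, (B,merge)→34230, (C,nl_idx)→34380, (C,nl)→182280 …(+1); best=5880 via (C,hash)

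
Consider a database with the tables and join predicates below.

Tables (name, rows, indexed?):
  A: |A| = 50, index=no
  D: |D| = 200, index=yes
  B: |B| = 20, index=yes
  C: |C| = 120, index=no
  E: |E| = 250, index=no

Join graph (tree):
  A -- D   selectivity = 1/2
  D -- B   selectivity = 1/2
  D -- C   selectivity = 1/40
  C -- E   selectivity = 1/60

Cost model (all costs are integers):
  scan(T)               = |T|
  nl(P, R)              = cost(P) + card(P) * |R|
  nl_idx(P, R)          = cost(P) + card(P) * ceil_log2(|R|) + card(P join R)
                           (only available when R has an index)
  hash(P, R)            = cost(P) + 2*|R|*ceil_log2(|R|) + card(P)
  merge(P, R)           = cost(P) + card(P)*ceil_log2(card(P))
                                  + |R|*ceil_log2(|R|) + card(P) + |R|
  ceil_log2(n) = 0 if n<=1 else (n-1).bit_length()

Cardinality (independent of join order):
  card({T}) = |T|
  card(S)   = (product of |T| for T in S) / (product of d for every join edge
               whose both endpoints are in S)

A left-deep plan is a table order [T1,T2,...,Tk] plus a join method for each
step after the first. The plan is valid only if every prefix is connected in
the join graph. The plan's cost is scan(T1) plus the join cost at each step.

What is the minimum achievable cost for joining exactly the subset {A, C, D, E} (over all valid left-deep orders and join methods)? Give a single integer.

8980

Selinger DP over subsets of {A,C,D,E}:
  {A}: scan cost=50, card=50
  {D}: scan cost=200, card=200
  {C}: scan cost=120, card=120
  {E}: scan cost=250, card=250
  {AD}: card=5000; try (A,hash)→1000, (D,merge)→2200, (A,merge)→2350, (D,hash)→3300, (D,nl_idx)→5450, (D,nl)→10050 …(+1); best=1000 via (A,hash)
  {CD}: card=600; try (D,nl_idx)→1680, (C,hash)→2080, (D,merge)→2880, (C,merge)→2960, (D,hash)→3440, (D,nl)→24120 …(+1); best=1680 via (D,nl_idx)
  {CE}: card=500; try (C,hash)→2180, (E,merge)→3330, (C,merge)→3460, (E,hash)→4240, (E,nl)→30120, (C,nl)→30250; best=2180 via (C,hash)
  {ACD}: card=15000; try (A,hash)→2880, (C,hash)→7680, (A,merge)→8630, (A,nl)→31680, (C,merge)→71960, (C,nl)→601000; best=2880 via (A,hash)
  {CDE}: card=2500; try (D,hash)→5880, (E,hash)→6280, (D,nl_idx)→8680, (D,merge)→8980, (E,merge)→10530, (D,nl)→102180 …(+1); best=5880 via (D,hash)
  {ACDE}: card=62500; try (A,hash)→8980, (E,hash)→21880, (A,merge)→38730, (A,nl)→130880, (E,merge)→230130, (E,nl)→3752880; best=8980 via (A,hash)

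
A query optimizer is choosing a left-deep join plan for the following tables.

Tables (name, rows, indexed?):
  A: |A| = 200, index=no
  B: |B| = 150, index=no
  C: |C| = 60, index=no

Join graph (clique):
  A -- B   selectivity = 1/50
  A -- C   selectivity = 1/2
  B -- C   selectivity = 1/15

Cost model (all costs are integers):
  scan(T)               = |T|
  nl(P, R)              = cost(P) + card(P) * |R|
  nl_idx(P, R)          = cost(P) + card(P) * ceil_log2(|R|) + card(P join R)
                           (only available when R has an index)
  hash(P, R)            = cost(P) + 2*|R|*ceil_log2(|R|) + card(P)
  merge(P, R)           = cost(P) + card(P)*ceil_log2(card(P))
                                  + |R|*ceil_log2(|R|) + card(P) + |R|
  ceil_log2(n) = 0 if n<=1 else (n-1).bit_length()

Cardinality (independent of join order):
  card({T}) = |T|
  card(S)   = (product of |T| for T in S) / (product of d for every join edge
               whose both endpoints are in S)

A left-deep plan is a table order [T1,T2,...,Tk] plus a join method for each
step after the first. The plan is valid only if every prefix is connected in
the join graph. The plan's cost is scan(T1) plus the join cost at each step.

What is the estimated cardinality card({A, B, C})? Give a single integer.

Tables in S: A(200), B(150), C(60)
Edges inside S: A-B(d=50), A-C(d=2), B-C(d=15)
numerator = 200 * 150 * 60 = 1800000
denominator = 50 * 2 * 15 = 1500
card(S) = 1800000 / 1500 = 1200

1200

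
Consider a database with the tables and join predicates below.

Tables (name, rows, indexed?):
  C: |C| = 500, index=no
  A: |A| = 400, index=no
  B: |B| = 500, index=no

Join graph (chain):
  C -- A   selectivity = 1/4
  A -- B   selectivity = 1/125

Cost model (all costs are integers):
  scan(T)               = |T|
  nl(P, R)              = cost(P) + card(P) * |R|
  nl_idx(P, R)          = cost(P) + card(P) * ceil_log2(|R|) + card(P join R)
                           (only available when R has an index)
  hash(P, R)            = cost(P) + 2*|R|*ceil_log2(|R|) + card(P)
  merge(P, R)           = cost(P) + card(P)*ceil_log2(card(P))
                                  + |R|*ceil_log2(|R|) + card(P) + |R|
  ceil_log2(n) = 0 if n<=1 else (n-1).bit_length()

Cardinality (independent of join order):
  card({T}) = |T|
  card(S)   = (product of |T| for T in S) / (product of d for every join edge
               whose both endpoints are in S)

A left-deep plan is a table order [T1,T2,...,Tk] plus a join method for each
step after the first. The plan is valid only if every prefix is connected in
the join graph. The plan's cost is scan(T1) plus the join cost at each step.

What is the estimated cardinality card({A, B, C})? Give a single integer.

200000

Tables in S: A(400), B(500), C(500)
Edges inside S: C-A(d=4), A-B(d=125)
numerator = 400 * 500 * 500 = 100000000
denominator = 4 * 125 = 500
card(S) = 100000000 / 500 = 200000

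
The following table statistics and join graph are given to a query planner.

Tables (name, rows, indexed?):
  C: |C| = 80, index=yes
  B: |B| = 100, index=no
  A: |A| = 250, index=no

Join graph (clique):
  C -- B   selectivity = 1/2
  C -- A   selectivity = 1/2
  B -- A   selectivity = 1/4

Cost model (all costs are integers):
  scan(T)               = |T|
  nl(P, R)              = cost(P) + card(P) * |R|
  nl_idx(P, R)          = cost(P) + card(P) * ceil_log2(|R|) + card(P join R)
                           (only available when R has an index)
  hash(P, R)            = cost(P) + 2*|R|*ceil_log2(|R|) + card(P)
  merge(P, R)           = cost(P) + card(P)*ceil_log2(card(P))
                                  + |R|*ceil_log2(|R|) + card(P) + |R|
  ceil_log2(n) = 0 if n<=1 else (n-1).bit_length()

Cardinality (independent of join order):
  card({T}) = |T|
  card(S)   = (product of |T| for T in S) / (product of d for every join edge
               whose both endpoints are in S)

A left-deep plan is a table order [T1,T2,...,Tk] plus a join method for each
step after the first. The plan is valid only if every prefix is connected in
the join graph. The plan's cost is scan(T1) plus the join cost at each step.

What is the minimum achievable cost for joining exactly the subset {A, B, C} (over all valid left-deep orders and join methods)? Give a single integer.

9270

Selinger DP over subsets of {A,B,C}:
  {C}: scan cost=80, card=80
  {B}: scan cost=100, card=100
  {A}: scan cost=250, card=250
  {BC}: card=4000; try (C,hash)→1320, (B,merge)→1520, (C,merge)→1540, (B,hash)→1560, (C,nl_idx)→4800, (B,nl)→8080 …(+1); best=1320 via (C,hash)
  {AC}: card=10000; try (C,hash)→1620, (A,merge)→2970, (C,merge)→3140, (A,hash)→4160, (C,nl_idx)→12000, (A,nl)→20080 …(+1); best=1620 via (C,hash)
  {AB}: card=6250; try (B,hash)→1900, (A,merge)→3150, (B,merge)→3300, (A,hash)→4200, (A,nl)→25100, (B,nl)→25250; best=1900 via (B,hash)
  {ABC}: card=125000; try (C,hash)→9270, (A,hash)→9320, (B,hash)→13020, (A,merge)→55570, (C,merge)→90040, (B,merge)→152420 …(+4); best=9270 via (C,hash)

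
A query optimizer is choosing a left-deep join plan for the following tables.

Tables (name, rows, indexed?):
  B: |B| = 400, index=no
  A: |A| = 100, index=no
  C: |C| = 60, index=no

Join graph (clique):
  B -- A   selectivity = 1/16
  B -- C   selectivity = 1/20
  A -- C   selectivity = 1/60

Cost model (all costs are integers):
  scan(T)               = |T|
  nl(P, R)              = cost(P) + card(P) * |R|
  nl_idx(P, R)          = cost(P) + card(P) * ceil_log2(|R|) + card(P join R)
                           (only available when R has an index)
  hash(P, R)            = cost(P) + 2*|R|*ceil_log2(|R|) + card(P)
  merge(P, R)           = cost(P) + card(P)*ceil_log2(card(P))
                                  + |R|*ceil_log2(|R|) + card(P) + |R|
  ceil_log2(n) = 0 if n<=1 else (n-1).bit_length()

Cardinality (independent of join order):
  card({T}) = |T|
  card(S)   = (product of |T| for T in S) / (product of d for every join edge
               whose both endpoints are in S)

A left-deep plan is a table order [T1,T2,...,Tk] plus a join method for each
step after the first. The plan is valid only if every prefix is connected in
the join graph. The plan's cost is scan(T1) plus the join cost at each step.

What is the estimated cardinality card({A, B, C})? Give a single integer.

Tables in S: A(100), B(400), C(60)
Edges inside S: B-A(d=16), B-C(d=20), A-C(d=60)
numerator = 100 * 400 * 60 = 2400000
denominator = 16 * 20 * 60 = 19200
card(S) = 2400000 / 19200 = 125

125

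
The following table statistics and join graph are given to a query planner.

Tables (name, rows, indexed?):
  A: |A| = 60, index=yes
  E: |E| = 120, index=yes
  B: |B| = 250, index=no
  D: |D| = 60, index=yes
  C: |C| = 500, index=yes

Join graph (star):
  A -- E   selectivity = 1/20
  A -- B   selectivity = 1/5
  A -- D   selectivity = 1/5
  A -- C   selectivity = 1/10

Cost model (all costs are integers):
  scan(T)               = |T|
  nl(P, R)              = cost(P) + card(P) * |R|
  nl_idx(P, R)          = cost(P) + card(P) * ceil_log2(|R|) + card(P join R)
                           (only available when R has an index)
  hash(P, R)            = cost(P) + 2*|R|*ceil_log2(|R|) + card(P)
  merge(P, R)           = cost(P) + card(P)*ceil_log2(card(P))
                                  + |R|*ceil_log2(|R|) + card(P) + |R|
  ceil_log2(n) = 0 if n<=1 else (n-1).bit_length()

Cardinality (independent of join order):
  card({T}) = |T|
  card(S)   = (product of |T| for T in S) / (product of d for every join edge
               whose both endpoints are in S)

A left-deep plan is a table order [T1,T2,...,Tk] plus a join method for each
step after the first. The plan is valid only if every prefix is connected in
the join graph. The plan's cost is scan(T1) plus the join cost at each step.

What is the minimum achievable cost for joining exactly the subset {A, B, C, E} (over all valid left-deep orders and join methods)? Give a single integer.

28400

Selinger DP over subsets of {A,B,C,E}:
  {A}: scan cost=60, card=60
  {E}: scan cost=120, card=120
  {B}: scan cost=250, card=250
  {C}: scan cost=500, card=500
  {AE}: card=360; try (E,nl_idx)→840, (A,hash)→960, (A,nl_idx)→1200, (E,merge)→1440, (A,merge)→1500, (E,hash)→1800 …(+2); best=840 via (E,nl_idx)
  {AB}: card=3000; try (A,hash)→1220, (B,merge)→2730, (A,merge)→2920, (B,hash)→4120, (A,nl_idx)→4750, (B,nl)→15060 …(+1); best=1220 via (A,hash)
  {AC}: card=3000; try (A,hash)→1720, (C,nl_idx)→3600, (C,merge)→5480, (A,merge)→5920, (A,nl_idx)→6500, (C,hash)→9120 …(+2); best=1720 via (A,hash)
  {ABE}: card=18000; try (B,hash)→5200, (E,hash)→5900, (B,merge)→6690, (E,nl_idx)→40220, (E,merge)→41180, (B,nl)→90840 …(+1); best=5200 via (B,hash)
  {ACE}: card=18000; try (E,hash)→6400, (C,merge)→9440, (C,hash)→10200, (C,nl_idx)→22080, (E,nl_idx)→40720, (E,merge)→41680 …(+2); best=6400 via (E,hash)
  {ABC}: card=150000; try (B,hash)→8720, (C,hash)→13220, (B,merge)→42970, (C,merge)→45220, (C,nl_idx)→178220, (B,nl)→751720 …(+1); best=8720 via (B,hash)
  {ABCE}: card=900000; try (B,hash)→28400, (C,hash)→32200, (E,hash)→160400, (B,merge)→296650, (C,merge)→298200, (C,nl_idx)→1067200 …(+5); best=28400 via (B,hash)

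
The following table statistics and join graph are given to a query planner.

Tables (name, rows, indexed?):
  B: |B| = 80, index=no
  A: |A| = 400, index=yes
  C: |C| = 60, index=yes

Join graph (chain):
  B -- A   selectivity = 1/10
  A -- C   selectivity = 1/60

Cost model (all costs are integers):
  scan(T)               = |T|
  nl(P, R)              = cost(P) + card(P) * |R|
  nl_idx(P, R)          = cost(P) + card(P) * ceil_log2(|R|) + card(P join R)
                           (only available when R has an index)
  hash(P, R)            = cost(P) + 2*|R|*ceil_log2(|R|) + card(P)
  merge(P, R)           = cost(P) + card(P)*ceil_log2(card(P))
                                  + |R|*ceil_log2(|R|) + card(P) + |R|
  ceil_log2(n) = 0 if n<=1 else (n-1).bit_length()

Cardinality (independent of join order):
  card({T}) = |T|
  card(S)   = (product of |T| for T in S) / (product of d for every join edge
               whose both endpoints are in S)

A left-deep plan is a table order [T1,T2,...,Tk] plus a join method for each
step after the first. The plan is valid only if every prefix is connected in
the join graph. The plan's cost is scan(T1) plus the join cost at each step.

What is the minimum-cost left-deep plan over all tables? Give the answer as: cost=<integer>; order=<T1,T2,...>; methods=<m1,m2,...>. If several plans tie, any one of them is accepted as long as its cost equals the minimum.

Selinger DP (subsets sized 1..n):
  {B}: scan cost=80, card=80
  {A}: scan cost=400, card=400
  {C}: scan cost=60, card=60
  {AB}: card=3200; try (B,hash)→1920, (A,nl_idx)→4000, (A,merge)→4720, (B,merge)→5040, (A,hash)→7360, (A,nl)→32080 …(+1); best=1920 via (B,hash)
  {AC}: card=400; try (A,nl_idx)→1000, (C,hash)→1520, (C,nl_idx)→3200, (A,merge)→4480, (C,merge)→4820, (A,hash)→7320 …(+2); best=1000 via (A,nl_idx)
  {ABC}: card=3200; try (B,hash)→2520, (B,merge)→5640, (C,hash)→5840, (C,nl_idx)→24320, (B,nl)→33000, (C,merge)→43940 …(+1); best=2520 via (B,hash)

cost=2520; order=C,A,B; methods=nl_idx,hash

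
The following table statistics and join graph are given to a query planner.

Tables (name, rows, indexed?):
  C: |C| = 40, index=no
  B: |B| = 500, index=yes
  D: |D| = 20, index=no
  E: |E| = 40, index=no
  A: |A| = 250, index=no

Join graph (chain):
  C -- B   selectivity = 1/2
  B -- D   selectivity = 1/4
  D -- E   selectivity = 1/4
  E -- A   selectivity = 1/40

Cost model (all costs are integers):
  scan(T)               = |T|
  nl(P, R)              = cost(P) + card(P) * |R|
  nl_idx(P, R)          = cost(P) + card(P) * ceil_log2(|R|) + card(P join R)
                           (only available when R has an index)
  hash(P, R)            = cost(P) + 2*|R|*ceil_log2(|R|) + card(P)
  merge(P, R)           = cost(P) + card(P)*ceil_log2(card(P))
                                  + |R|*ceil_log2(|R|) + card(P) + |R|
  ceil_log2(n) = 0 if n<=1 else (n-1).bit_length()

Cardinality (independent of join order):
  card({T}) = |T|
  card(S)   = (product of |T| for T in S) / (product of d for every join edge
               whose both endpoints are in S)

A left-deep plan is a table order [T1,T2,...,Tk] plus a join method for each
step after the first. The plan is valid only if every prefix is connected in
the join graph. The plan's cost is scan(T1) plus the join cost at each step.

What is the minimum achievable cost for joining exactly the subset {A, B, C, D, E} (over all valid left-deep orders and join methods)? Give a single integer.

168410

Selinger DP over subsets of {A,B,C,D,E}:
  {C}: scan cost=40, card=40
  {B}: scan cost=500, card=500
  {D}: scan cost=20, card=20
  {E}: scan cost=40, card=40
  {A}: scan cost=250, card=250
  {BC}: card=10000; try (C,hash)→1480, (B,merge)→5320, (C,merge)→5780, (B,hash)→9080, (B,nl_idx)→10400, (B,nl)→20040 …(+1); best=1480 via (C,hash)
  {BD}: card=2500; try (D,hash)→1200, (B,nl_idx)→2700, (B,merge)→5140, (D,merge)→5620, (B,hash)→9040, (B,nl)→10020 …(+1); best=1200 via (D,hash)
  {DE}: card=200; try (D,hash)→280, (E,merge)→420, (D,merge)→440, (E,hash)→520, (E,nl)→820, (D,nl)→840; best=280 via (D,hash)
  {AE}: card=250; try (E,hash)→980, (A,merge)→2570, (E,merge)→2780, (A,hash)→4080, (A,nl)→10040, (E,nl)→10250; best=980 via (E,hash)
  {BCD}: card=50000; try (C,hash)→4180, (D,hash)→11680, (C,merge)→33980, (C,nl)→101200, (D,merge)→151600, (D,nl)→201480; best=4180 via (C,hash)
  {BDE}: card=25000; try (E,hash)→4180, (B,merge)→7080, (B,hash)→9480, (B,nl_idx)→27080, (E,merge)→33980, (B,nl)→100280 …(+1); best=4180 via (E,hash)
  {ADE}: card=1250; try (D,hash)→1430, (D,merge)→3350, (A,merge)→4330, (A,hash)→4480, (D,nl)→5980, (A,nl)→50280; best=1430 via (D,hash)
  {BCDE}: card=500000; try (C,hash)→29660, (E,hash)→54660, (C,merge)→404460, (E,merge)→854460, (C,nl)→1004180, (E,nl)→2004180; best=29660 via (C,hash)
  {ABDE}: card=156250; try (B,hash)→11680, (B,merge)→21430, (A,hash)→33180, (B,nl_idx)→168930, (A,merge)→406430, (B,nl)→626430 …(+1); best=11680 via (B,hash)
  {ABCDE}: card=3125000; try (C,hash)→168410, (A,hash)→533660, (C,merge)→2980710, (C,nl)→6261680, (A,merge)→10031910, (A,nl)→125029660; best=168410 via (C,hash)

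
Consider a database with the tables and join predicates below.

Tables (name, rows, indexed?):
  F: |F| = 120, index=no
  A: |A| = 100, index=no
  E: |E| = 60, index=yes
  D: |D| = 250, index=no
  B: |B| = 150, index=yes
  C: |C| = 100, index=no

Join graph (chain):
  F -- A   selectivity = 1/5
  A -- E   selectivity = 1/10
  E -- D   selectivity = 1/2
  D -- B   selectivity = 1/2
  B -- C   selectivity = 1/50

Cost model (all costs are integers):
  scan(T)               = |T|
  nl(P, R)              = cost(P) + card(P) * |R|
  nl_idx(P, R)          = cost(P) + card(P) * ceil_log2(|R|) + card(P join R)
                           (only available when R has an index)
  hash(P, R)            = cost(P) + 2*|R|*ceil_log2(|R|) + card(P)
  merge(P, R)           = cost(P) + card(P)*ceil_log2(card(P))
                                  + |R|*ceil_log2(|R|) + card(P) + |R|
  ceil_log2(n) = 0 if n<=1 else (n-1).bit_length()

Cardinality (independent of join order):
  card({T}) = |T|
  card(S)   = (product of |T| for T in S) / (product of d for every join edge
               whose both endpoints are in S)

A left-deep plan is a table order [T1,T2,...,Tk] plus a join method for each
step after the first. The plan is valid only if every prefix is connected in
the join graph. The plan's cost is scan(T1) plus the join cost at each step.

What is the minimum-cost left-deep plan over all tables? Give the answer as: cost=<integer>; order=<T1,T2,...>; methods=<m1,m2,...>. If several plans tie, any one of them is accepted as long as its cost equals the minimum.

cost=12421800; order=C,B,D,E,A,F; methods=nl_idx,hash,hash,hash,hash

Selinger DP (subsets sized 1..n):
  {F}: scan cost=120, card=120
  {A}: scan cost=100, card=100
  {E}: scan cost=60, card=60
  {D}: scan cost=250, card=250
  {B}: scan cost=150, card=150
  {C}: scan cost=100, card=100
  {AF}: card=2400; try (A,hash)→1640, (F,merge)→1860, (F,hash)→1880, (A,merge)→1880, (F,nl)→12100, (A,nl)→12120; best=1640 via (A,hash)
  {AE}: card=600; try (E,hash)→920, (A,merge)→1280, (E,nl_idx)→1300, (E,merge)→1320, (A,hash)→1520, (A,nl)→6060 …(+1); best=920 via (E,hash)
  {DE}: card=7500; try (E,hash)→1220, (D,merge)→2730, (E,merge)→2920, (D,hash)→4120, (E,nl_idx)→9250, (D,nl)→15060 …(+1); best=1220 via (E,hash)
  {BD}: card=18750; try (B,hash)→2900, (D,merge)→3750, (B,merge)→3850, (D,hash)→4300, (B,nl_idx)→21000, (D,nl)→37650 …(+1); best=2900 via (B,hash)
  {BC}: card=300; try (B,nl_idx)→1200, (C,hash)→1700, (B,merge)→2250, (C,merge)→2300, (B,hash)→2600, (B,nl)→15100 …(+1); best=1200 via (B,nl_idx)
  {AEF}: card=14400; try (F,hash)→3200, (E,hash)→4760, (F,merge)→8480, (E,nl_idx)→30440, (E,merge)→33260, (F,nl)→72920 …(+1); best=3200 via (F,hash)
  {ADE}: card=75000; try (D,hash)→5520, (D,merge)→9770, (A,hash)→10120, (A,merge)→107020, (D,nl)→150920, (A,nl)→751220; best=5520 via (D,hash)
  {BDE}: card=562500; try (B,hash)→11120, (E,hash)→22370, (B,merge)→107570, (E,merge)→303320, (B,nl_idx)→623720, (E,nl_idx)→677900 …(+2); best=11120 via (B,hash)
  {BCD}: card=37500; try (D,hash)→5500, (D,merge)→6450, (C,hash)→23050, (D,nl)→76200, (C,merge)→303700, (C,nl)→1877900; best=5500 via (D,hash)
  {ADEF}: card=1800000; try (D,hash)→21600, (F,hash)→82200, (D,merge)→221450, (F,merge)→1356480, (D,nl)→3603200, (F,nl)→9005520; best=21600 via (D,hash)
  {ABDE}: card=5625000; try (B,hash)→82920, (A,hash)→575020, (B,merge)→1356870, (B,nl_idx)→6230520, (B,nl)→11255520, (A,merge)→11824420 …(+1); best=82920 via (B,hash)
  {BCDE}: card=1125000; try (E,hash)→43720, (C,hash)→575020, (E,merge)→643420, (E,nl_idx)→1355500, (E,nl)→2255500, (C,merge)→11824420 …(+1); best=43720 via (E,hash)
  {ABDEF}: card=135000000; try (B,hash)→1824000, (F,hash)→5709600, (B,merge)→39622950, (F,merge)→135083880, (B,nl_idx)→149421600, (B,nl)→270021600 …(+1); best=1824000 via (B,hash)
  {ABCDE}: card=11250000; try (A,hash)→1170120, (C,hash)→5709320, (A,merge)→24794520, (A,nl)→112543720, (C,merge)→135083720, (C,nl)→562582920; best=1170120 via (A,hash)
  {ABCDEF}: card=270000000; try (F,hash)→12421800, (C,hash)→136825400, (F,merge)→282421080, (F,nl)→1351170120, (C,merge)→3916824800, (C,nl)→13501824000; best=12421800 via (F,hash)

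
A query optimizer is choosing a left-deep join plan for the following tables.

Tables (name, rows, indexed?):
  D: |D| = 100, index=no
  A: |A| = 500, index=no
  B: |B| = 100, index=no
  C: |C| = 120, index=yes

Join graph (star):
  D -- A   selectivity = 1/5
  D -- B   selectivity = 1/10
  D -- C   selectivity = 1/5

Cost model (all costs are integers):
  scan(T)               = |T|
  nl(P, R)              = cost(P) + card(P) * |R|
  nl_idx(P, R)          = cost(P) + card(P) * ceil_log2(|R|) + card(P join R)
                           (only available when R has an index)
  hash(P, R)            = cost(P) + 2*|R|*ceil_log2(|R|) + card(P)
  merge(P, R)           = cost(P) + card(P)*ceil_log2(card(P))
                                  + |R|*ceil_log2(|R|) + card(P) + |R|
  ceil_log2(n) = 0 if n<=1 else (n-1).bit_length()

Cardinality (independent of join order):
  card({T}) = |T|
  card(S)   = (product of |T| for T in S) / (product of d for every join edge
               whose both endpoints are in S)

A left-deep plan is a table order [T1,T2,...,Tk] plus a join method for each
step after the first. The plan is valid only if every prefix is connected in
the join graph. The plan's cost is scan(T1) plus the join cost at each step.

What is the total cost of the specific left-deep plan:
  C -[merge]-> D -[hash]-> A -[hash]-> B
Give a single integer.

254680

step 1: scan C: cost=120, card=120
step 2: join D via merge
    card(P join D) = 120*100/(5) = 2400
    cost = 120 + 120*7 + 100*7 + 120 + 100 = 1880
step 3: join A via hash
    card(P join A) = 2400*500/(5) = 240000
    cost = 1880 + 2*500*9 + 2400 = 13280
step 4: join B via hash
    card(P join B) = 240000*100/(10) = 2400000
    cost = 13280 + 2*100*7 + 240000 = 254680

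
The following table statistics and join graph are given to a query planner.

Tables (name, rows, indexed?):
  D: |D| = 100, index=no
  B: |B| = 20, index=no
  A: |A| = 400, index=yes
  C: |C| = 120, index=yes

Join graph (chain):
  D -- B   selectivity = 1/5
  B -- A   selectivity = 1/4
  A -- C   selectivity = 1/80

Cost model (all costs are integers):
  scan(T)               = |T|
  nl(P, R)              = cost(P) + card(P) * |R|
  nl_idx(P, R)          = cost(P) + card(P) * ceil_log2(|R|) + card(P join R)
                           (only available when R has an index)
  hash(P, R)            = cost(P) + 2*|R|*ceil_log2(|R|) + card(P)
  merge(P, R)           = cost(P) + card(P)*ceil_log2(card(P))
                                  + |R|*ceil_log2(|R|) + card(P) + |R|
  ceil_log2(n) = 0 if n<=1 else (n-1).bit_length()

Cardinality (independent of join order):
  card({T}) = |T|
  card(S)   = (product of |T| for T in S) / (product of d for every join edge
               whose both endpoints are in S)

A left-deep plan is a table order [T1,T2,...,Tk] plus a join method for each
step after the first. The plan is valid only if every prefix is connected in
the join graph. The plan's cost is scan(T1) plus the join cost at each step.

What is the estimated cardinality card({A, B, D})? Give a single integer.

Tables in S: A(400), B(20), D(100)
Edges inside S: D-B(d=5), B-A(d=4)
numerator = 400 * 20 * 100 = 800000
denominator = 5 * 4 = 20
card(S) = 800000 / 20 = 40000

40000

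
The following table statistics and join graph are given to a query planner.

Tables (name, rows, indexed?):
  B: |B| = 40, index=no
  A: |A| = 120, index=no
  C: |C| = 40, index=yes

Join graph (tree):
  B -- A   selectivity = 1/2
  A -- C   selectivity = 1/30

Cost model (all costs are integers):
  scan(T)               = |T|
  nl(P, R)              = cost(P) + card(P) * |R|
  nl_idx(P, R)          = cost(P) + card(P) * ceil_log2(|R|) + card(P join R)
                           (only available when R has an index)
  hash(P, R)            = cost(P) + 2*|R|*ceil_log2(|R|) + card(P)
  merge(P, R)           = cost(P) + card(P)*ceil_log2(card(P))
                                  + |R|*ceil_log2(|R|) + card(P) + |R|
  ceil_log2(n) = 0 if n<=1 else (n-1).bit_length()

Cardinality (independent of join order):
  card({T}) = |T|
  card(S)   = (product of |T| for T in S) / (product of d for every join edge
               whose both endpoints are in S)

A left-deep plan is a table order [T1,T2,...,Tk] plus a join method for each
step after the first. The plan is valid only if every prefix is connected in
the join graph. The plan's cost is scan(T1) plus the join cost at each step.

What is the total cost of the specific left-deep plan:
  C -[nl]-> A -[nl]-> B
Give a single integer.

11240

step 1: scan C: cost=40, card=40
step 2: join A via nl
    card(P join A) = 40*120/(30) = 160
    cost = 40 + 40*120 = 4840
step 3: join B via nl
    card(P join B) = 160*40/(2) = 3200
    cost = 4840 + 160*40 = 11240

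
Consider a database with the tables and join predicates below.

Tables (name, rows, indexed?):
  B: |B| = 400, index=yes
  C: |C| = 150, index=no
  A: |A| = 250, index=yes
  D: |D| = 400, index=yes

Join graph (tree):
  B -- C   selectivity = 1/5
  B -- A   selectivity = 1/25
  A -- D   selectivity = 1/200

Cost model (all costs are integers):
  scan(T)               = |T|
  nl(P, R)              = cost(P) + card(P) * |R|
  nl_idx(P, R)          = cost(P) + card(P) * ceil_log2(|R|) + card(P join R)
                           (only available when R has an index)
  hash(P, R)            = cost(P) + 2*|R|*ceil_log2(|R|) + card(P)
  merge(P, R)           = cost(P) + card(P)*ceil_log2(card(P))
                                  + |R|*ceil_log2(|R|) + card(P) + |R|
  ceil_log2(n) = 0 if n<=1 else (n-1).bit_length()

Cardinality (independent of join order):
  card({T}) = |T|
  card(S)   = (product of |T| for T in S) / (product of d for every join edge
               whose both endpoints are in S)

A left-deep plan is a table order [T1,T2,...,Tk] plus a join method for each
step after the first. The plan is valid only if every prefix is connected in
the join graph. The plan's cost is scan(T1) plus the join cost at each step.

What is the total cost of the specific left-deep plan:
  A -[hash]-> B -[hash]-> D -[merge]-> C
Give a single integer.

132250

step 1: scan A: cost=250, card=250
step 2: join B via hash
    card(P join B) = 250*400/(25) = 4000
    cost = 250 + 2*400*9 + 250 = 7700
step 3: join D via hash
    card(P join D) = 4000*400/(200) = 8000
    cost = 7700 + 2*400*9 + 4000 = 18900
step 4: join C via merge
    card(P join C) = 8000*150/(5) = 240000
    cost = 18900 + 8000*13 + 150*8 + 8000 + 150 = 132250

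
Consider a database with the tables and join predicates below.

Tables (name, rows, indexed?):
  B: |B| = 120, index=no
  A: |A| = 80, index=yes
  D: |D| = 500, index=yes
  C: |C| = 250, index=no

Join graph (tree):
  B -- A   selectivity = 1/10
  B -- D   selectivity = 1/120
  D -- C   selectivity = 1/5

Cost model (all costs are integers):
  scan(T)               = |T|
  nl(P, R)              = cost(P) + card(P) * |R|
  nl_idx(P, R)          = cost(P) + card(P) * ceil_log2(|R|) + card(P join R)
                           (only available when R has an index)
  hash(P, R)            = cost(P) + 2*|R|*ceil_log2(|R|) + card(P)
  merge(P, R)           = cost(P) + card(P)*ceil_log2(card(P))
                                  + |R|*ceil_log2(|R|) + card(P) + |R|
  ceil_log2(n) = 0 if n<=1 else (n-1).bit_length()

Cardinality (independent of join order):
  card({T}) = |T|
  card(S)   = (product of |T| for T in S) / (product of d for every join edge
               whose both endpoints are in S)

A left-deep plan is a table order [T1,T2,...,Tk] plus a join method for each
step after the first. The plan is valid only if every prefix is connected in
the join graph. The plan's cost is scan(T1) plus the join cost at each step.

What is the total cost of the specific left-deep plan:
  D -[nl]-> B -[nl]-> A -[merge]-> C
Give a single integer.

step 1: scan D: cost=500, card=500
step 2: join B via nl
    card(P join B) = 500*120/(120) = 500
    cost = 500 + 500*120 = 60500
step 3: join A via nl
    card(P join A) = 500*80/(10) = 4000
    cost = 60500 + 500*80 = 100500
step 4: join C via merge
    card(P join C) = 4000*250/(5) = 200000
    cost = 100500 + 4000*12 + 250*8 + 4000 + 250 = 154750

154750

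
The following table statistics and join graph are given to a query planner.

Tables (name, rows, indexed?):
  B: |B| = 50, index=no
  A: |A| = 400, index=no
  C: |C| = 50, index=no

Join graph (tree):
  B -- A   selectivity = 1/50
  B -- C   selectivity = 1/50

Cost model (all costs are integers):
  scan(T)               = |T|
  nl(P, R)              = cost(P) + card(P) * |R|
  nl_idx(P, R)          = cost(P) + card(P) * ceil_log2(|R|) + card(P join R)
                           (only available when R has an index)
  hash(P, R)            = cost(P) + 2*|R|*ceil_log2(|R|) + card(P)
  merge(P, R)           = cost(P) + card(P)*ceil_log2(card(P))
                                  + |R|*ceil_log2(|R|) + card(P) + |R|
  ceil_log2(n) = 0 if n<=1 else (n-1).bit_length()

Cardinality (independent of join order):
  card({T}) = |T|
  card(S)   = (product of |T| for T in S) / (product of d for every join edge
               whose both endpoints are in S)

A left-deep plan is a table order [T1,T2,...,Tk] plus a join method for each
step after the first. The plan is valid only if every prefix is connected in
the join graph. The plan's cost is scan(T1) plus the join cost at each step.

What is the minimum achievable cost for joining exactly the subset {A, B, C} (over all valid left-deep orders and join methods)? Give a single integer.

2400

Selinger DP over subsets of {A,B,C}:
  {B}: scan cost=50, card=50
  {A}: scan cost=400, card=400
  {C}: scan cost=50, card=50
  {AB}: card=400; try (B,hash)→1400, (A,merge)→4400, (B,merge)→4750, (A,hash)→7300, (A,nl)→20050, (B,nl)→20400; best=1400 via (B,hash)
  {BC}: card=50; try (C,hash)→700, (B,hash)→700, (C,merge)→750, (B,merge)→750, (C,nl)→2550, (B,nl)→2550; best=700 via (C,hash)
  {ABC}: card=400; try (C,hash)→2400, (A,merge)→5050, (C,merge)→5750, (A,hash)→7950, (A,nl)→20700, (C,nl)→21400; best=2400 via (C,hash)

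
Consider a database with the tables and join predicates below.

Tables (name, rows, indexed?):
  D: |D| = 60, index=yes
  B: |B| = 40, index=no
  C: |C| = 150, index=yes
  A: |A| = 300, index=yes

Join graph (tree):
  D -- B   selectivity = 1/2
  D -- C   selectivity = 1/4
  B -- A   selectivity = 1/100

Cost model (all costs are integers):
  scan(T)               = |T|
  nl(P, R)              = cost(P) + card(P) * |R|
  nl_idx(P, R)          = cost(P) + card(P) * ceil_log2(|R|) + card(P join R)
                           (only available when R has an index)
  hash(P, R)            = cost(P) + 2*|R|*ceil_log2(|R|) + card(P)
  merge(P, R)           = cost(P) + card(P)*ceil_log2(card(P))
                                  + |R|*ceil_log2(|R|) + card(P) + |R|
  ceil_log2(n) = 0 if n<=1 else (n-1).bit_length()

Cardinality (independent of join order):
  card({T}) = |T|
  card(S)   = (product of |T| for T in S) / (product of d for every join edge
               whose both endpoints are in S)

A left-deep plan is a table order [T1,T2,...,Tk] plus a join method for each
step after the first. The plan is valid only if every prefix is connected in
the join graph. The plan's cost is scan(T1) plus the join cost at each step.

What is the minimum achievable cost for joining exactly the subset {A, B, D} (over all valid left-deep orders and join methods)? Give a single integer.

Selinger DP over subsets of {A,B,D}:
  {D}: scan cost=60, card=60
  {B}: scan cost=40, card=40
  {A}: scan cost=300, card=300
  {BD}: card=1200; try (B,hash)→600, (D,merge)→740, (B,merge)→760, (D,hash)→800, (D,nl_idx)→1480, (D,nl)→2440 …(+1); best=600 via (B,hash)
  {AB}: card=120; try (A,nl_idx)→520, (B,hash)→1080, (A,merge)→3320, (B,merge)→3580, (A,hash)→5480, (A,nl)→12040 …(+1); best=520 via (A,nl_idx)
  {ABD}: card=3600; try (D,hash)→1360, (D,merge)→1900, (D,nl_idx)→4840, (A,hash)→7200, (D,nl)→7720, (A,nl_idx)→15000 …(+2); best=1360 via (D,hash)

1360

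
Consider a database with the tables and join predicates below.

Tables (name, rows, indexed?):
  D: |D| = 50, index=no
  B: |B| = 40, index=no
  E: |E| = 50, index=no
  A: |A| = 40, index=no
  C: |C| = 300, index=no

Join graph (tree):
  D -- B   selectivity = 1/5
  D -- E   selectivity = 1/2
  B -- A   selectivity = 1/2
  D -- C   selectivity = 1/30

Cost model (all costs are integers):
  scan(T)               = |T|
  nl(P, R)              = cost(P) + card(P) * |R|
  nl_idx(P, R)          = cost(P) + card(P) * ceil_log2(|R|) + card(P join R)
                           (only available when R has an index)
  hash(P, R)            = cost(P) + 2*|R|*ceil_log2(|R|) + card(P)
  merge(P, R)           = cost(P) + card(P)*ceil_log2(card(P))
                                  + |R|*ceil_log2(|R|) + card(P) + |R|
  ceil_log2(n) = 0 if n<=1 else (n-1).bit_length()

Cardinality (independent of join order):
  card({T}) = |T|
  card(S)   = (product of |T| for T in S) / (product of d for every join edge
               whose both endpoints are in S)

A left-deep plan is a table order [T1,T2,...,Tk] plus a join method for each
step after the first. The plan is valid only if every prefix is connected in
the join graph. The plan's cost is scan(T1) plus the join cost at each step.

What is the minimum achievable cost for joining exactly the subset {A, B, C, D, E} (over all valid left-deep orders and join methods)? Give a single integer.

87260

Selinger DP over subsets of {A,B,C,D,E}:
  {D}: scan cost=50, card=50
  {B}: scan cost=40, card=40
  {E}: scan cost=50, card=50
  {A}: scan cost=40, card=40
  {C}: scan cost=300, card=300
  {BD}: card=400; try (B,hash)→580, (D,merge)→670, (D,hash)→680, (B,merge)→680, (D,nl)→2040, (B,nl)→2050; best=580 via (B,hash)
  {DE}: card=1250; try (E,hash)→700, (D,hash)→700, (E,merge)→750, (D,merge)→750, (E,nl)→2550, (D,nl)→2550; best=700 via (E,hash)
  {CD}: card=500; try (D,hash)→1200, (C,merge)→3400, (D,merge)→3650, (C,hash)→5500, (C,nl)→15050, (D,nl)→15300; best=1200 via (D,hash)
  {AB}: card=800; try (B,hash)→560, (A,hash)→560, (B,merge)→600, (A,merge)→600, (B,nl)→1640, (A,nl)→1640; best=560 via (B,hash)
  {BDE}: card=10000; try (E,hash)→1580, (B,hash)→2430, (E,merge)→4930, (B,merge)→15980, (E,nl)→20580, (B,nl)→50700; best=1580 via (E,hash)
  {ABD}: card=8000; try (A,hash)→1460, (D,hash)→1960, (A,merge)→4860, (D,merge)→9710, (A,nl)→16580, (D,nl)→40560; best=1460 via (A,hash)
  {BCD}: card=4000; try (B,hash)→2180, (C,hash)→6380, (B,merge)→6480, (C,merge)→7580, (B,nl)→21200, (C,nl)→120580; best=2180 via (B,hash)
  {CDE}: card=12500; try (E,hash)→2300, (E,merge)→6550, (C,hash)→7350, (C,merge)→18700, (E,nl)→26200, (C,nl)→375700; best=2300 via (E,hash)
  {ABDE}: card=200000; try (E,hash)→10060, (A,hash)→12060, (E,merge)→113810, (A,merge)→151860, (E,nl)→401460, (A,nl)→401580; best=10060 via (E,hash)
  {BCDE}: card=100000; try (E,hash)→6780, (B,hash)→15280, (C,hash)→16980, (E,merge)→54530, (C,merge)→154580, (B,merge)→190080 …(+3); best=6780 via (E,hash)
  {ABCD}: card=80000; try (A,hash)→6660, (C,hash)→14860, (A,merge)→54460, (C,merge)→116460, (A,nl)→162180, (C,nl)→2401460; best=6660 via (A,hash)
  {ABCDE}: card=2000000; try (E,hash)→87260, (A,hash)→107260, (C,hash)→215460, (E,merge)→1447010, (A,merge)→1807060, (C,merge)→3813060 …(+3); best=87260 via (E,hash)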